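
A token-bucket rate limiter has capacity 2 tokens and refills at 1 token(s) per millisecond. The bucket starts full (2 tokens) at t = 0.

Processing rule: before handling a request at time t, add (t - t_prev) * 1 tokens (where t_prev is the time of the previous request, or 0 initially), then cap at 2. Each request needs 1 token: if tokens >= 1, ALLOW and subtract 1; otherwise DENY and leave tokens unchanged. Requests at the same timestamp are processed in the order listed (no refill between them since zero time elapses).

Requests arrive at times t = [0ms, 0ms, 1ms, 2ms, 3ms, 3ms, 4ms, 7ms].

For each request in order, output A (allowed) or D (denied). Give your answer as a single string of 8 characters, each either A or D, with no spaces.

Simulating step by step:
  req#1 t=0ms: ALLOW
  req#2 t=0ms: ALLOW
  req#3 t=1ms: ALLOW
  req#4 t=2ms: ALLOW
  req#5 t=3ms: ALLOW
  req#6 t=3ms: DENY
  req#7 t=4ms: ALLOW
  req#8 t=7ms: ALLOW

Answer: AAAAADAA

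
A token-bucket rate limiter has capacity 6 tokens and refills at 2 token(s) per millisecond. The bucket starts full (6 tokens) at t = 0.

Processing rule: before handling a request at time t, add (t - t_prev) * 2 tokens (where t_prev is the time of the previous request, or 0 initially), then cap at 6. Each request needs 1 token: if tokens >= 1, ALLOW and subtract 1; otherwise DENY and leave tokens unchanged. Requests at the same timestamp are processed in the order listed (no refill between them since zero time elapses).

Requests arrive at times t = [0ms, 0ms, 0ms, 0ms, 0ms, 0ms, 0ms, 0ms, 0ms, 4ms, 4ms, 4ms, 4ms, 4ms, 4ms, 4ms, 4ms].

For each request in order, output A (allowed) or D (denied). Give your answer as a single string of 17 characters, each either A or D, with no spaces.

Simulating step by step:
  req#1 t=0ms: ALLOW
  req#2 t=0ms: ALLOW
  req#3 t=0ms: ALLOW
  req#4 t=0ms: ALLOW
  req#5 t=0ms: ALLOW
  req#6 t=0ms: ALLOW
  req#7 t=0ms: DENY
  req#8 t=0ms: DENY
  req#9 t=0ms: DENY
  req#10 t=4ms: ALLOW
  req#11 t=4ms: ALLOW
  req#12 t=4ms: ALLOW
  req#13 t=4ms: ALLOW
  req#14 t=4ms: ALLOW
  req#15 t=4ms: ALLOW
  req#16 t=4ms: DENY
  req#17 t=4ms: DENY

Answer: AAAAAADDDAAAAAADD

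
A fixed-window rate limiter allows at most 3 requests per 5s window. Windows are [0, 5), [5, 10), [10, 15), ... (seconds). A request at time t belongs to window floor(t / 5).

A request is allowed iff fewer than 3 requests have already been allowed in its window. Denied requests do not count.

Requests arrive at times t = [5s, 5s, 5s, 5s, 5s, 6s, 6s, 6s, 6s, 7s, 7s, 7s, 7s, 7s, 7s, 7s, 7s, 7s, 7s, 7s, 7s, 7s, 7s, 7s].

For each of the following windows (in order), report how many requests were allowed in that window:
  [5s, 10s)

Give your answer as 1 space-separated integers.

Processing requests:
  req#1 t=5s (window 1): ALLOW
  req#2 t=5s (window 1): ALLOW
  req#3 t=5s (window 1): ALLOW
  req#4 t=5s (window 1): DENY
  req#5 t=5s (window 1): DENY
  req#6 t=6s (window 1): DENY
  req#7 t=6s (window 1): DENY
  req#8 t=6s (window 1): DENY
  req#9 t=6s (window 1): DENY
  req#10 t=7s (window 1): DENY
  req#11 t=7s (window 1): DENY
  req#12 t=7s (window 1): DENY
  req#13 t=7s (window 1): DENY
  req#14 t=7s (window 1): DENY
  req#15 t=7s (window 1): DENY
  req#16 t=7s (window 1): DENY
  req#17 t=7s (window 1): DENY
  req#18 t=7s (window 1): DENY
  req#19 t=7s (window 1): DENY
  req#20 t=7s (window 1): DENY
  req#21 t=7s (window 1): DENY
  req#22 t=7s (window 1): DENY
  req#23 t=7s (window 1): DENY
  req#24 t=7s (window 1): DENY

Allowed counts by window: 3

Answer: 3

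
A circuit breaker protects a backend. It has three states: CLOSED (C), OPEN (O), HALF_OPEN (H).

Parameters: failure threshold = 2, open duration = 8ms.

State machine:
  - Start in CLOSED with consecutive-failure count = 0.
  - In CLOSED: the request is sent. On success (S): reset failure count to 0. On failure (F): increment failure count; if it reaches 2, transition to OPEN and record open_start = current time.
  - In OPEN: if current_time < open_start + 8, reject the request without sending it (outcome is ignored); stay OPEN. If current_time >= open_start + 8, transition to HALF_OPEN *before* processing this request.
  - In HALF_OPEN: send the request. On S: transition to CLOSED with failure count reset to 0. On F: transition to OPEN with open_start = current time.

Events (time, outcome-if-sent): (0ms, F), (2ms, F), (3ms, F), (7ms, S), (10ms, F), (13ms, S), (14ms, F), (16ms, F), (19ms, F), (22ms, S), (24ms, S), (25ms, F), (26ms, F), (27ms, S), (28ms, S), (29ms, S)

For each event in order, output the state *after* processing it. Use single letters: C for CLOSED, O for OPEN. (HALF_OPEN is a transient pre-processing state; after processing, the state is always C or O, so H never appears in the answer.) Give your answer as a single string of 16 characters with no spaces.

State after each event:
  event#1 t=0ms outcome=F: state=CLOSED
  event#2 t=2ms outcome=F: state=OPEN
  event#3 t=3ms outcome=F: state=OPEN
  event#4 t=7ms outcome=S: state=OPEN
  event#5 t=10ms outcome=F: state=OPEN
  event#6 t=13ms outcome=S: state=OPEN
  event#7 t=14ms outcome=F: state=OPEN
  event#8 t=16ms outcome=F: state=OPEN
  event#9 t=19ms outcome=F: state=OPEN
  event#10 t=22ms outcome=S: state=OPEN
  event#11 t=24ms outcome=S: state=OPEN
  event#12 t=25ms outcome=F: state=OPEN
  event#13 t=26ms outcome=F: state=OPEN
  event#14 t=27ms outcome=S: state=CLOSED
  event#15 t=28ms outcome=S: state=CLOSED
  event#16 t=29ms outcome=S: state=CLOSED

Answer: COOOOOOOOOOOOCCC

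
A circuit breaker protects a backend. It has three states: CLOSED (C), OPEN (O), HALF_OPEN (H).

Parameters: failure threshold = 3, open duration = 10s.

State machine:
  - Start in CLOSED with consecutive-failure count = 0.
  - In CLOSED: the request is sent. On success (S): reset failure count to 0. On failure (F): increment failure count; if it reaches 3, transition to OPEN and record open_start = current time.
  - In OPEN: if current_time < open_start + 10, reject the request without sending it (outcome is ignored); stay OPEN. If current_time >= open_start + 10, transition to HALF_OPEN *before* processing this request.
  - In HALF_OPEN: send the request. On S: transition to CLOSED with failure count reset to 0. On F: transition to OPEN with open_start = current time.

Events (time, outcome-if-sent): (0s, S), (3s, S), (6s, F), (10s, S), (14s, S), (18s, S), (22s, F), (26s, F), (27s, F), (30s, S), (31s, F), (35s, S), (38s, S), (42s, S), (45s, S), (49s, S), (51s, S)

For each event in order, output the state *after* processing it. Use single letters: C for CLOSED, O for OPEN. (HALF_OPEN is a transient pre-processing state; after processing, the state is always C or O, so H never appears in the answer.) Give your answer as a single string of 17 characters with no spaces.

State after each event:
  event#1 t=0s outcome=S: state=CLOSED
  event#2 t=3s outcome=S: state=CLOSED
  event#3 t=6s outcome=F: state=CLOSED
  event#4 t=10s outcome=S: state=CLOSED
  event#5 t=14s outcome=S: state=CLOSED
  event#6 t=18s outcome=S: state=CLOSED
  event#7 t=22s outcome=F: state=CLOSED
  event#8 t=26s outcome=F: state=CLOSED
  event#9 t=27s outcome=F: state=OPEN
  event#10 t=30s outcome=S: state=OPEN
  event#11 t=31s outcome=F: state=OPEN
  event#12 t=35s outcome=S: state=OPEN
  event#13 t=38s outcome=S: state=CLOSED
  event#14 t=42s outcome=S: state=CLOSED
  event#15 t=45s outcome=S: state=CLOSED
  event#16 t=49s outcome=S: state=CLOSED
  event#17 t=51s outcome=S: state=CLOSED

Answer: CCCCCCCCOOOOCCCCC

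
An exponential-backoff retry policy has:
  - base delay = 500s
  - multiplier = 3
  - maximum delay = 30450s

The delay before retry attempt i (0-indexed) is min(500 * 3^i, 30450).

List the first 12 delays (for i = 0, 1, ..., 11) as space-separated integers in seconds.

Answer: 500 1500 4500 13500 30450 30450 30450 30450 30450 30450 30450 30450

Derivation:
Computing each delay:
  i=0: min(500*3^0, 30450) = 500
  i=1: min(500*3^1, 30450) = 1500
  i=2: min(500*3^2, 30450) = 4500
  i=3: min(500*3^3, 30450) = 13500
  i=4: min(500*3^4, 30450) = 30450
  i=5: min(500*3^5, 30450) = 30450
  i=6: min(500*3^6, 30450) = 30450
  i=7: min(500*3^7, 30450) = 30450
  i=8: min(500*3^8, 30450) = 30450
  i=9: min(500*3^9, 30450) = 30450
  i=10: min(500*3^10, 30450) = 30450
  i=11: min(500*3^11, 30450) = 30450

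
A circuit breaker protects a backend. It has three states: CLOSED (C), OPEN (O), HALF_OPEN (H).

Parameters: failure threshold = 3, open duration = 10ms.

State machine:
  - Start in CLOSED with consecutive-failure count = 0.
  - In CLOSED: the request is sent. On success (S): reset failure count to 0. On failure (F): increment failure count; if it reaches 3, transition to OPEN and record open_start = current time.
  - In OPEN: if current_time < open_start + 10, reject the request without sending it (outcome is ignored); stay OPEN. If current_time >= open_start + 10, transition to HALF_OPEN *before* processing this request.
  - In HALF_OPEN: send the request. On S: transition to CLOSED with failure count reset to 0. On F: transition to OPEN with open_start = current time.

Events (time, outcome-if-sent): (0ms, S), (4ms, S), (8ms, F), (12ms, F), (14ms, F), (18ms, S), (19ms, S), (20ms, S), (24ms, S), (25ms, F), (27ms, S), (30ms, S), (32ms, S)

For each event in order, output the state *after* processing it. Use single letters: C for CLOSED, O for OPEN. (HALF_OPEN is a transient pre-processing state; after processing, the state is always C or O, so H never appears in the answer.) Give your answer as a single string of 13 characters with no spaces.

State after each event:
  event#1 t=0ms outcome=S: state=CLOSED
  event#2 t=4ms outcome=S: state=CLOSED
  event#3 t=8ms outcome=F: state=CLOSED
  event#4 t=12ms outcome=F: state=CLOSED
  event#5 t=14ms outcome=F: state=OPEN
  event#6 t=18ms outcome=S: state=OPEN
  event#7 t=19ms outcome=S: state=OPEN
  event#8 t=20ms outcome=S: state=OPEN
  event#9 t=24ms outcome=S: state=CLOSED
  event#10 t=25ms outcome=F: state=CLOSED
  event#11 t=27ms outcome=S: state=CLOSED
  event#12 t=30ms outcome=S: state=CLOSED
  event#13 t=32ms outcome=S: state=CLOSED

Answer: CCCCOOOOCCCCC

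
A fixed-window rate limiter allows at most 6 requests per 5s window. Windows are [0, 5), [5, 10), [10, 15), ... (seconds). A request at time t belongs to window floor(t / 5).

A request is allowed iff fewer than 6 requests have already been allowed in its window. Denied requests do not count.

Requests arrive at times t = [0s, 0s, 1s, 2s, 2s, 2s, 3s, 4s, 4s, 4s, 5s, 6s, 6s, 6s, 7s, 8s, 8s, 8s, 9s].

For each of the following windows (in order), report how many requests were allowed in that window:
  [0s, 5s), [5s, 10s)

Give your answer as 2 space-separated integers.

Processing requests:
  req#1 t=0s (window 0): ALLOW
  req#2 t=0s (window 0): ALLOW
  req#3 t=1s (window 0): ALLOW
  req#4 t=2s (window 0): ALLOW
  req#5 t=2s (window 0): ALLOW
  req#6 t=2s (window 0): ALLOW
  req#7 t=3s (window 0): DENY
  req#8 t=4s (window 0): DENY
  req#9 t=4s (window 0): DENY
  req#10 t=4s (window 0): DENY
  req#11 t=5s (window 1): ALLOW
  req#12 t=6s (window 1): ALLOW
  req#13 t=6s (window 1): ALLOW
  req#14 t=6s (window 1): ALLOW
  req#15 t=7s (window 1): ALLOW
  req#16 t=8s (window 1): ALLOW
  req#17 t=8s (window 1): DENY
  req#18 t=8s (window 1): DENY
  req#19 t=9s (window 1): DENY

Allowed counts by window: 6 6

Answer: 6 6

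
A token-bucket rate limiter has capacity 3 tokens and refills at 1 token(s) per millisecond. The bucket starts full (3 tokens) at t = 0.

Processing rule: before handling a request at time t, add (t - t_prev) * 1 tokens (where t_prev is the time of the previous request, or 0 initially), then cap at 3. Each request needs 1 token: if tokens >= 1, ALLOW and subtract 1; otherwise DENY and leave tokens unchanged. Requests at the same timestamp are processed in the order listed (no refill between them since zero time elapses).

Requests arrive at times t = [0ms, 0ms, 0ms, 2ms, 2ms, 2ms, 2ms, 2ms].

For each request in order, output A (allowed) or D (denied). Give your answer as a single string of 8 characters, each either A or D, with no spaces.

Answer: AAAAADDD

Derivation:
Simulating step by step:
  req#1 t=0ms: ALLOW
  req#2 t=0ms: ALLOW
  req#3 t=0ms: ALLOW
  req#4 t=2ms: ALLOW
  req#5 t=2ms: ALLOW
  req#6 t=2ms: DENY
  req#7 t=2ms: DENY
  req#8 t=2ms: DENY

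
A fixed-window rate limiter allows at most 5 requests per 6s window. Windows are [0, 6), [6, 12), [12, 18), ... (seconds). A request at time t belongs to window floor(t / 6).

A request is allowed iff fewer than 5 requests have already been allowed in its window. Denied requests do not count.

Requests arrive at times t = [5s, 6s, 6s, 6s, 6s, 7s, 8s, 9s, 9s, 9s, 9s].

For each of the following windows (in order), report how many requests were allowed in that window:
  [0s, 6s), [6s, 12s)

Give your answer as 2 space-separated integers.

Answer: 1 5

Derivation:
Processing requests:
  req#1 t=5s (window 0): ALLOW
  req#2 t=6s (window 1): ALLOW
  req#3 t=6s (window 1): ALLOW
  req#4 t=6s (window 1): ALLOW
  req#5 t=6s (window 1): ALLOW
  req#6 t=7s (window 1): ALLOW
  req#7 t=8s (window 1): DENY
  req#8 t=9s (window 1): DENY
  req#9 t=9s (window 1): DENY
  req#10 t=9s (window 1): DENY
  req#11 t=9s (window 1): DENY

Allowed counts by window: 1 5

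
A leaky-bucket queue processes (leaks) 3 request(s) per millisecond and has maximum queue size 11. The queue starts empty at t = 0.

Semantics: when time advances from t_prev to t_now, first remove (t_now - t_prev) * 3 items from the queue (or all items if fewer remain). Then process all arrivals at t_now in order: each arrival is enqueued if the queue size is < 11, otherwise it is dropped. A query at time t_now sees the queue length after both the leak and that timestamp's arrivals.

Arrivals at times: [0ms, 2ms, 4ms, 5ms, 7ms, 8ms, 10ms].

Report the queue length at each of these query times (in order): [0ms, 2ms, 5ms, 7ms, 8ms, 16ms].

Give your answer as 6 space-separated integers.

Queue lengths at query times:
  query t=0ms: backlog = 1
  query t=2ms: backlog = 1
  query t=5ms: backlog = 1
  query t=7ms: backlog = 1
  query t=8ms: backlog = 1
  query t=16ms: backlog = 0

Answer: 1 1 1 1 1 0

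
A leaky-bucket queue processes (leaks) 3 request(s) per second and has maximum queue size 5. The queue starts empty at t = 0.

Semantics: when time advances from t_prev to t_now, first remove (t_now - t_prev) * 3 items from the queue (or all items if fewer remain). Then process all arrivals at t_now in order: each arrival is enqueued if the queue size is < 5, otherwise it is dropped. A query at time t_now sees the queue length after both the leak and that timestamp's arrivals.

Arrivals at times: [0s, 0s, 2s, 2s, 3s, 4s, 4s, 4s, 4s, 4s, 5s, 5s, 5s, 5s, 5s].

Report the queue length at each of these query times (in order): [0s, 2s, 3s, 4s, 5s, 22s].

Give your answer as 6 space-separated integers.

Queue lengths at query times:
  query t=0s: backlog = 2
  query t=2s: backlog = 2
  query t=3s: backlog = 1
  query t=4s: backlog = 5
  query t=5s: backlog = 5
  query t=22s: backlog = 0

Answer: 2 2 1 5 5 0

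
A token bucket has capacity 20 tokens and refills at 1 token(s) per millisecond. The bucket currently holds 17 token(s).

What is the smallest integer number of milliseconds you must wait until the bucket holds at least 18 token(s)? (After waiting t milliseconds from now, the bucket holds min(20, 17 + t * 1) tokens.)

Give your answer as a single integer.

Need 17 + t * 1 >= 18, so t >= 1/1.
Smallest integer t = ceil(1/1) = 1.

Answer: 1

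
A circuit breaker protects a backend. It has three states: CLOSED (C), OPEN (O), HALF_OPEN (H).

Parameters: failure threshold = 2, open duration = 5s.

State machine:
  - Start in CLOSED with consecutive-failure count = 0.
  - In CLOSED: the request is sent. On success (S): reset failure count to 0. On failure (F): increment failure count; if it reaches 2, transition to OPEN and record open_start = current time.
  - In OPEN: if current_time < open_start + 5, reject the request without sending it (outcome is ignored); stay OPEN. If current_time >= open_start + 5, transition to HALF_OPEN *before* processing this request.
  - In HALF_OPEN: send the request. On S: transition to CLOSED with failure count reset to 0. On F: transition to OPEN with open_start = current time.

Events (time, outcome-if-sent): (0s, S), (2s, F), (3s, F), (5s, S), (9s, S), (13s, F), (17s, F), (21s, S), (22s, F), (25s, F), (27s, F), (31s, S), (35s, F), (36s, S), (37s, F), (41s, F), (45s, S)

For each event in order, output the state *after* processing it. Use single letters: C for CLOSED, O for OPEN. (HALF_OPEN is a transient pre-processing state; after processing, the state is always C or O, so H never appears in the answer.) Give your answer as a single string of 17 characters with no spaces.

Answer: CCOOCCOOOOOOOOOOO

Derivation:
State after each event:
  event#1 t=0s outcome=S: state=CLOSED
  event#2 t=2s outcome=F: state=CLOSED
  event#3 t=3s outcome=F: state=OPEN
  event#4 t=5s outcome=S: state=OPEN
  event#5 t=9s outcome=S: state=CLOSED
  event#6 t=13s outcome=F: state=CLOSED
  event#7 t=17s outcome=F: state=OPEN
  event#8 t=21s outcome=S: state=OPEN
  event#9 t=22s outcome=F: state=OPEN
  event#10 t=25s outcome=F: state=OPEN
  event#11 t=27s outcome=F: state=OPEN
  event#12 t=31s outcome=S: state=OPEN
  event#13 t=35s outcome=F: state=OPEN
  event#14 t=36s outcome=S: state=OPEN
  event#15 t=37s outcome=F: state=OPEN
  event#16 t=41s outcome=F: state=OPEN
  event#17 t=45s outcome=S: state=OPEN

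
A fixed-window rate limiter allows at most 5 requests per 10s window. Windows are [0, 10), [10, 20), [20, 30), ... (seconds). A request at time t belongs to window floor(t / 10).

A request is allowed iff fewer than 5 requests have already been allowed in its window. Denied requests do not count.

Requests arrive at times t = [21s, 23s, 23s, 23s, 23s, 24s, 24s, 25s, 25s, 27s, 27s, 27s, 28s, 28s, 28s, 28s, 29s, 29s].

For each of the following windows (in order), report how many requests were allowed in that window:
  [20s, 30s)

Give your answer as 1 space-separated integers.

Answer: 5

Derivation:
Processing requests:
  req#1 t=21s (window 2): ALLOW
  req#2 t=23s (window 2): ALLOW
  req#3 t=23s (window 2): ALLOW
  req#4 t=23s (window 2): ALLOW
  req#5 t=23s (window 2): ALLOW
  req#6 t=24s (window 2): DENY
  req#7 t=24s (window 2): DENY
  req#8 t=25s (window 2): DENY
  req#9 t=25s (window 2): DENY
  req#10 t=27s (window 2): DENY
  req#11 t=27s (window 2): DENY
  req#12 t=27s (window 2): DENY
  req#13 t=28s (window 2): DENY
  req#14 t=28s (window 2): DENY
  req#15 t=28s (window 2): DENY
  req#16 t=28s (window 2): DENY
  req#17 t=29s (window 2): DENY
  req#18 t=29s (window 2): DENY

Allowed counts by window: 5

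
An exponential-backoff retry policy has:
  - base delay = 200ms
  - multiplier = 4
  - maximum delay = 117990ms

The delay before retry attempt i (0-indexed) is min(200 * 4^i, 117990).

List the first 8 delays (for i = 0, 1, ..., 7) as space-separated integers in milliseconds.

Computing each delay:
  i=0: min(200*4^0, 117990) = 200
  i=1: min(200*4^1, 117990) = 800
  i=2: min(200*4^2, 117990) = 3200
  i=3: min(200*4^3, 117990) = 12800
  i=4: min(200*4^4, 117990) = 51200
  i=5: min(200*4^5, 117990) = 117990
  i=6: min(200*4^6, 117990) = 117990
  i=7: min(200*4^7, 117990) = 117990

Answer: 200 800 3200 12800 51200 117990 117990 117990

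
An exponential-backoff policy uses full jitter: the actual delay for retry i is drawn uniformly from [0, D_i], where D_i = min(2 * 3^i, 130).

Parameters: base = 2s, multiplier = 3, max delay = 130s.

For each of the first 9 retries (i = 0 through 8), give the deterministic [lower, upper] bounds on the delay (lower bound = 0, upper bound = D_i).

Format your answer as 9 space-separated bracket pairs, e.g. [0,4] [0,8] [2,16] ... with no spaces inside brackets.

Answer: [0,2] [0,6] [0,18] [0,54] [0,130] [0,130] [0,130] [0,130] [0,130]

Derivation:
Computing bounds per retry:
  i=0: D_i=min(2*3^0,130)=2, bounds=[0,2]
  i=1: D_i=min(2*3^1,130)=6, bounds=[0,6]
  i=2: D_i=min(2*3^2,130)=18, bounds=[0,18]
  i=3: D_i=min(2*3^3,130)=54, bounds=[0,54]
  i=4: D_i=min(2*3^4,130)=130, bounds=[0,130]
  i=5: D_i=min(2*3^5,130)=130, bounds=[0,130]
  i=6: D_i=min(2*3^6,130)=130, bounds=[0,130]
  i=7: D_i=min(2*3^7,130)=130, bounds=[0,130]
  i=8: D_i=min(2*3^8,130)=130, bounds=[0,130]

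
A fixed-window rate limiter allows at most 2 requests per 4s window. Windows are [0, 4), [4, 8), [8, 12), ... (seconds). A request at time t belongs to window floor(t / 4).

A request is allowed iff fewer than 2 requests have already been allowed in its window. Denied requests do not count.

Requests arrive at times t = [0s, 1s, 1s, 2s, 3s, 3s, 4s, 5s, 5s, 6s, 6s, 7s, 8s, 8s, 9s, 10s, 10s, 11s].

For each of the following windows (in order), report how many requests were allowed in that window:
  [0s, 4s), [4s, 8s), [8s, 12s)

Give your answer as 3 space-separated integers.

Processing requests:
  req#1 t=0s (window 0): ALLOW
  req#2 t=1s (window 0): ALLOW
  req#3 t=1s (window 0): DENY
  req#4 t=2s (window 0): DENY
  req#5 t=3s (window 0): DENY
  req#6 t=3s (window 0): DENY
  req#7 t=4s (window 1): ALLOW
  req#8 t=5s (window 1): ALLOW
  req#9 t=5s (window 1): DENY
  req#10 t=6s (window 1): DENY
  req#11 t=6s (window 1): DENY
  req#12 t=7s (window 1): DENY
  req#13 t=8s (window 2): ALLOW
  req#14 t=8s (window 2): ALLOW
  req#15 t=9s (window 2): DENY
  req#16 t=10s (window 2): DENY
  req#17 t=10s (window 2): DENY
  req#18 t=11s (window 2): DENY

Allowed counts by window: 2 2 2

Answer: 2 2 2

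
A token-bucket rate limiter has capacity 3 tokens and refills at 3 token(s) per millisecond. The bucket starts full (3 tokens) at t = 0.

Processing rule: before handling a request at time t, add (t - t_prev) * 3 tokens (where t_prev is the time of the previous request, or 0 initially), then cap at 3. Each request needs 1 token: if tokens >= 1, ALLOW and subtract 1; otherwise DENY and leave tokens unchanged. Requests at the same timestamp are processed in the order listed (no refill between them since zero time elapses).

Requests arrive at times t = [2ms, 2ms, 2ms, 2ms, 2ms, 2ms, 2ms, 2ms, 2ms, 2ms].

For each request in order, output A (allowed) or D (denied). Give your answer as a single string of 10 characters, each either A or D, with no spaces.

Answer: AAADDDDDDD

Derivation:
Simulating step by step:
  req#1 t=2ms: ALLOW
  req#2 t=2ms: ALLOW
  req#3 t=2ms: ALLOW
  req#4 t=2ms: DENY
  req#5 t=2ms: DENY
  req#6 t=2ms: DENY
  req#7 t=2ms: DENY
  req#8 t=2ms: DENY
  req#9 t=2ms: DENY
  req#10 t=2ms: DENY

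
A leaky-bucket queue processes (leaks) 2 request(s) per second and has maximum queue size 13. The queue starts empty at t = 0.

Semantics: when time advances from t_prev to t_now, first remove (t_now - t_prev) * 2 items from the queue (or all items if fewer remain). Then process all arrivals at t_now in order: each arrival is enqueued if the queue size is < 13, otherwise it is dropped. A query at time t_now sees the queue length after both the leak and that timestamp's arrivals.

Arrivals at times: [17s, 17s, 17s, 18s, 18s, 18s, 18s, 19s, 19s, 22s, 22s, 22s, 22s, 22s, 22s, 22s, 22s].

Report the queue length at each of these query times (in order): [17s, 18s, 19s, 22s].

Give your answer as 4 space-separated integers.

Answer: 3 5 5 8

Derivation:
Queue lengths at query times:
  query t=17s: backlog = 3
  query t=18s: backlog = 5
  query t=19s: backlog = 5
  query t=22s: backlog = 8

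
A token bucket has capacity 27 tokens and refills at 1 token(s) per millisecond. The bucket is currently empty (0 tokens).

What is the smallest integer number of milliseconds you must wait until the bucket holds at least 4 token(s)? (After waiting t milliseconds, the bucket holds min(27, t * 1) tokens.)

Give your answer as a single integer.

Need t * 1 >= 4, so t >= 4/1.
Smallest integer t = ceil(4/1) = 4.

Answer: 4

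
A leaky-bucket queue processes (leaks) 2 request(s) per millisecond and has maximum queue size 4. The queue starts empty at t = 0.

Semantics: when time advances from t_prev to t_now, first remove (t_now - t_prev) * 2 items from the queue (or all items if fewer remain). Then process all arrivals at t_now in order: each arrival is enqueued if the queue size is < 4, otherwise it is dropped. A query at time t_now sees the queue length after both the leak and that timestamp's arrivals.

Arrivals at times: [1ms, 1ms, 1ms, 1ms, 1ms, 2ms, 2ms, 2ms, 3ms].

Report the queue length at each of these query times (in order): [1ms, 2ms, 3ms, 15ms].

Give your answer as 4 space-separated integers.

Queue lengths at query times:
  query t=1ms: backlog = 4
  query t=2ms: backlog = 4
  query t=3ms: backlog = 3
  query t=15ms: backlog = 0

Answer: 4 4 3 0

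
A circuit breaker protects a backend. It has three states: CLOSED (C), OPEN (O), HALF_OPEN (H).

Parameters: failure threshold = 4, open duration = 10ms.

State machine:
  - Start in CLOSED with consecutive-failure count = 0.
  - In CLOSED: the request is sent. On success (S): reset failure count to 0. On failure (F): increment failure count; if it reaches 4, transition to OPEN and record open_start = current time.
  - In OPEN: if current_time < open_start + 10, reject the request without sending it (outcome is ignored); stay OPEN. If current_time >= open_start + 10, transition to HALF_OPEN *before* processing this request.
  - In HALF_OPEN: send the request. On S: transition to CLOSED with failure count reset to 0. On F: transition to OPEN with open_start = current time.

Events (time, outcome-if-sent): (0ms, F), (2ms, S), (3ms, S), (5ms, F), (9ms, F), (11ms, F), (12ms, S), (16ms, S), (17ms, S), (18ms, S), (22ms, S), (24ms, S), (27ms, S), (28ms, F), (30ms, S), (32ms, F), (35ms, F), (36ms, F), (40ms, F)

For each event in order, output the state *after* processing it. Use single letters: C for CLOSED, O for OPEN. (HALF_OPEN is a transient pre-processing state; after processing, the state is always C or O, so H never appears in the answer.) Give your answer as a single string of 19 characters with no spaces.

State after each event:
  event#1 t=0ms outcome=F: state=CLOSED
  event#2 t=2ms outcome=S: state=CLOSED
  event#3 t=3ms outcome=S: state=CLOSED
  event#4 t=5ms outcome=F: state=CLOSED
  event#5 t=9ms outcome=F: state=CLOSED
  event#6 t=11ms outcome=F: state=CLOSED
  event#7 t=12ms outcome=S: state=CLOSED
  event#8 t=16ms outcome=S: state=CLOSED
  event#9 t=17ms outcome=S: state=CLOSED
  event#10 t=18ms outcome=S: state=CLOSED
  event#11 t=22ms outcome=S: state=CLOSED
  event#12 t=24ms outcome=S: state=CLOSED
  event#13 t=27ms outcome=S: state=CLOSED
  event#14 t=28ms outcome=F: state=CLOSED
  event#15 t=30ms outcome=S: state=CLOSED
  event#16 t=32ms outcome=F: state=CLOSED
  event#17 t=35ms outcome=F: state=CLOSED
  event#18 t=36ms outcome=F: state=CLOSED
  event#19 t=40ms outcome=F: state=OPEN

Answer: CCCCCCCCCCCCCCCCCCO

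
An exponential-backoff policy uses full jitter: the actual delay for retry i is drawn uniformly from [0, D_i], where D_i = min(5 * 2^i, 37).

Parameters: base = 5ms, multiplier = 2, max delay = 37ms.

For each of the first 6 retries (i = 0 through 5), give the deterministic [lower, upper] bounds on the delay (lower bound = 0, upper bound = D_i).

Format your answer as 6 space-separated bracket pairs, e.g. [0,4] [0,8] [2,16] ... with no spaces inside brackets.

Computing bounds per retry:
  i=0: D_i=min(5*2^0,37)=5, bounds=[0,5]
  i=1: D_i=min(5*2^1,37)=10, bounds=[0,10]
  i=2: D_i=min(5*2^2,37)=20, bounds=[0,20]
  i=3: D_i=min(5*2^3,37)=37, bounds=[0,37]
  i=4: D_i=min(5*2^4,37)=37, bounds=[0,37]
  i=5: D_i=min(5*2^5,37)=37, bounds=[0,37]

Answer: [0,5] [0,10] [0,20] [0,37] [0,37] [0,37]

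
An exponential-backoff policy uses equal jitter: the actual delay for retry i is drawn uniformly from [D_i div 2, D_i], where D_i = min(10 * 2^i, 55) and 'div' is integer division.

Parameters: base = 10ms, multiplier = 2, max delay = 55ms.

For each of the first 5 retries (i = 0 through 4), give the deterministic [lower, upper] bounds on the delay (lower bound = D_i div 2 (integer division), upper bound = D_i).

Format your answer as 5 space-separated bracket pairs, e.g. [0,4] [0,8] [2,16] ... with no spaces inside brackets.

Answer: [5,10] [10,20] [20,40] [27,55] [27,55]

Derivation:
Computing bounds per retry:
  i=0: D_i=min(10*2^0,55)=10, bounds=[5,10]
  i=1: D_i=min(10*2^1,55)=20, bounds=[10,20]
  i=2: D_i=min(10*2^2,55)=40, bounds=[20,40]
  i=3: D_i=min(10*2^3,55)=55, bounds=[27,55]
  i=4: D_i=min(10*2^4,55)=55, bounds=[27,55]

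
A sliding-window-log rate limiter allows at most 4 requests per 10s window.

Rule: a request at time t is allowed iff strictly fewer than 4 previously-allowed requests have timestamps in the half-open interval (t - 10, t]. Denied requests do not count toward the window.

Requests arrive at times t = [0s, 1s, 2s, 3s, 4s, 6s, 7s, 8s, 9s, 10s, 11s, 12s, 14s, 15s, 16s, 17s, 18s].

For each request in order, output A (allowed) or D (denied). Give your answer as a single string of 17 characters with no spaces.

Tracking allowed requests in the window:
  req#1 t=0s: ALLOW
  req#2 t=1s: ALLOW
  req#3 t=2s: ALLOW
  req#4 t=3s: ALLOW
  req#5 t=4s: DENY
  req#6 t=6s: DENY
  req#7 t=7s: DENY
  req#8 t=8s: DENY
  req#9 t=9s: DENY
  req#10 t=10s: ALLOW
  req#11 t=11s: ALLOW
  req#12 t=12s: ALLOW
  req#13 t=14s: ALLOW
  req#14 t=15s: DENY
  req#15 t=16s: DENY
  req#16 t=17s: DENY
  req#17 t=18s: DENY

Answer: AAAADDDDDAAAADDDD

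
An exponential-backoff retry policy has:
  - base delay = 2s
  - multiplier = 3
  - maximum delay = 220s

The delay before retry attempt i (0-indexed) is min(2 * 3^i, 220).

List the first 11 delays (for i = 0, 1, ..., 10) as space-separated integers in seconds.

Computing each delay:
  i=0: min(2*3^0, 220) = 2
  i=1: min(2*3^1, 220) = 6
  i=2: min(2*3^2, 220) = 18
  i=3: min(2*3^3, 220) = 54
  i=4: min(2*3^4, 220) = 162
  i=5: min(2*3^5, 220) = 220
  i=6: min(2*3^6, 220) = 220
  i=7: min(2*3^7, 220) = 220
  i=8: min(2*3^8, 220) = 220
  i=9: min(2*3^9, 220) = 220
  i=10: min(2*3^10, 220) = 220

Answer: 2 6 18 54 162 220 220 220 220 220 220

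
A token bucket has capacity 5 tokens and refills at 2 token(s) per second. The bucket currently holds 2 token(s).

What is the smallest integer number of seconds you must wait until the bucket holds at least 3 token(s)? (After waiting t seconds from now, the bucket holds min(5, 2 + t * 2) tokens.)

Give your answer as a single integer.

Answer: 1

Derivation:
Need 2 + t * 2 >= 3, so t >= 1/2.
Smallest integer t = ceil(1/2) = 1.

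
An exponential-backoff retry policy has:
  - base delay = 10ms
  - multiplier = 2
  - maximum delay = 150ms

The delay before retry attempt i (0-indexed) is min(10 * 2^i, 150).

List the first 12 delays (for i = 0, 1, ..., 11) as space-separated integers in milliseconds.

Answer: 10 20 40 80 150 150 150 150 150 150 150 150

Derivation:
Computing each delay:
  i=0: min(10*2^0, 150) = 10
  i=1: min(10*2^1, 150) = 20
  i=2: min(10*2^2, 150) = 40
  i=3: min(10*2^3, 150) = 80
  i=4: min(10*2^4, 150) = 150
  i=5: min(10*2^5, 150) = 150
  i=6: min(10*2^6, 150) = 150
  i=7: min(10*2^7, 150) = 150
  i=8: min(10*2^8, 150) = 150
  i=9: min(10*2^9, 150) = 150
  i=10: min(10*2^10, 150) = 150
  i=11: min(10*2^11, 150) = 150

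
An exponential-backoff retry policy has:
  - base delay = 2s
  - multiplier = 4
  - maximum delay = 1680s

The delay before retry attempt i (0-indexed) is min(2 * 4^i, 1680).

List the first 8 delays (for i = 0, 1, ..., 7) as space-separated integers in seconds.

Computing each delay:
  i=0: min(2*4^0, 1680) = 2
  i=1: min(2*4^1, 1680) = 8
  i=2: min(2*4^2, 1680) = 32
  i=3: min(2*4^3, 1680) = 128
  i=4: min(2*4^4, 1680) = 512
  i=5: min(2*4^5, 1680) = 1680
  i=6: min(2*4^6, 1680) = 1680
  i=7: min(2*4^7, 1680) = 1680

Answer: 2 8 32 128 512 1680 1680 1680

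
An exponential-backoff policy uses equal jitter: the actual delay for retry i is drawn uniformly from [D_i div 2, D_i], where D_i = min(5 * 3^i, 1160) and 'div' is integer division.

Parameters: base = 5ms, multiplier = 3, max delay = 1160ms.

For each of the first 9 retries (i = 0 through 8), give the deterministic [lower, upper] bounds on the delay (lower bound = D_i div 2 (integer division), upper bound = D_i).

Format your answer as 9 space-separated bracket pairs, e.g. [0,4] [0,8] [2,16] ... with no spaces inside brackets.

Computing bounds per retry:
  i=0: D_i=min(5*3^0,1160)=5, bounds=[2,5]
  i=1: D_i=min(5*3^1,1160)=15, bounds=[7,15]
  i=2: D_i=min(5*3^2,1160)=45, bounds=[22,45]
  i=3: D_i=min(5*3^3,1160)=135, bounds=[67,135]
  i=4: D_i=min(5*3^4,1160)=405, bounds=[202,405]
  i=5: D_i=min(5*3^5,1160)=1160, bounds=[580,1160]
  i=6: D_i=min(5*3^6,1160)=1160, bounds=[580,1160]
  i=7: D_i=min(5*3^7,1160)=1160, bounds=[580,1160]
  i=8: D_i=min(5*3^8,1160)=1160, bounds=[580,1160]

Answer: [2,5] [7,15] [22,45] [67,135] [202,405] [580,1160] [580,1160] [580,1160] [580,1160]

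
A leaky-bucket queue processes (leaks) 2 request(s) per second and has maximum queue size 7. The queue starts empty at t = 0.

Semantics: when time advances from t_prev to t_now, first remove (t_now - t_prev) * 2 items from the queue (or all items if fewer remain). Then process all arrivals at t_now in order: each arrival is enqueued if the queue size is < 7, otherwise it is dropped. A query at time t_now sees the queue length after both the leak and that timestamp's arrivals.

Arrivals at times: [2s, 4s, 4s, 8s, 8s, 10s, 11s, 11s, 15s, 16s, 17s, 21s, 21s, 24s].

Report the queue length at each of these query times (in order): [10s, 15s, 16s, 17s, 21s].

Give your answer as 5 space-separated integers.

Answer: 1 1 1 1 2

Derivation:
Queue lengths at query times:
  query t=10s: backlog = 1
  query t=15s: backlog = 1
  query t=16s: backlog = 1
  query t=17s: backlog = 1
  query t=21s: backlog = 2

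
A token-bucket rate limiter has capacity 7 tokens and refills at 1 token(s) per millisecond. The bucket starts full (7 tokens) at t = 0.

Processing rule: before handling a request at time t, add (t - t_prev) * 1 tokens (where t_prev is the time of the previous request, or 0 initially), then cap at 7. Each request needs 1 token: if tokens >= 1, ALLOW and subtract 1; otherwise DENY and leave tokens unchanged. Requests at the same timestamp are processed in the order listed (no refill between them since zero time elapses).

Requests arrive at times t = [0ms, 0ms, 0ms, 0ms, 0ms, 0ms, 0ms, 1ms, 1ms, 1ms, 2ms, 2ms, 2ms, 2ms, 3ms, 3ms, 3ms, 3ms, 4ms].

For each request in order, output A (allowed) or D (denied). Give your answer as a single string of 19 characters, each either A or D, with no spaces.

Answer: AAAAAAAADDADDDADDDA

Derivation:
Simulating step by step:
  req#1 t=0ms: ALLOW
  req#2 t=0ms: ALLOW
  req#3 t=0ms: ALLOW
  req#4 t=0ms: ALLOW
  req#5 t=0ms: ALLOW
  req#6 t=0ms: ALLOW
  req#7 t=0ms: ALLOW
  req#8 t=1ms: ALLOW
  req#9 t=1ms: DENY
  req#10 t=1ms: DENY
  req#11 t=2ms: ALLOW
  req#12 t=2ms: DENY
  req#13 t=2ms: DENY
  req#14 t=2ms: DENY
  req#15 t=3ms: ALLOW
  req#16 t=3ms: DENY
  req#17 t=3ms: DENY
  req#18 t=3ms: DENY
  req#19 t=4ms: ALLOW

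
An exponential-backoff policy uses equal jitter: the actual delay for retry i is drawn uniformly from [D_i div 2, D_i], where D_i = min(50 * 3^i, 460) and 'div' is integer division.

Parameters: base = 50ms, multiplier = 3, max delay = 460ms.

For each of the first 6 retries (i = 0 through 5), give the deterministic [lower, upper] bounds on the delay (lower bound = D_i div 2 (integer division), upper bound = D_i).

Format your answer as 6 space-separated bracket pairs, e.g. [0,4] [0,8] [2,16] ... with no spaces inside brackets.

Computing bounds per retry:
  i=0: D_i=min(50*3^0,460)=50, bounds=[25,50]
  i=1: D_i=min(50*3^1,460)=150, bounds=[75,150]
  i=2: D_i=min(50*3^2,460)=450, bounds=[225,450]
  i=3: D_i=min(50*3^3,460)=460, bounds=[230,460]
  i=4: D_i=min(50*3^4,460)=460, bounds=[230,460]
  i=5: D_i=min(50*3^5,460)=460, bounds=[230,460]

Answer: [25,50] [75,150] [225,450] [230,460] [230,460] [230,460]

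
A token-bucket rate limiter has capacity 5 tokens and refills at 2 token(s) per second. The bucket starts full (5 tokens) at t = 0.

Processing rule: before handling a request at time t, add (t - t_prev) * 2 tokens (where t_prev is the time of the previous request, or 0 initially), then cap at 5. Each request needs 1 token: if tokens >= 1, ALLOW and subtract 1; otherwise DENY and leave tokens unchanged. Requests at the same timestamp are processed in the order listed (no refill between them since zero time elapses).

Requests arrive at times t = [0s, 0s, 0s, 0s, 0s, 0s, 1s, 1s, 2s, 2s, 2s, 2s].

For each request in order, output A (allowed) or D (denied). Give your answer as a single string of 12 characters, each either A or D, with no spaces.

Simulating step by step:
  req#1 t=0s: ALLOW
  req#2 t=0s: ALLOW
  req#3 t=0s: ALLOW
  req#4 t=0s: ALLOW
  req#5 t=0s: ALLOW
  req#6 t=0s: DENY
  req#7 t=1s: ALLOW
  req#8 t=1s: ALLOW
  req#9 t=2s: ALLOW
  req#10 t=2s: ALLOW
  req#11 t=2s: DENY
  req#12 t=2s: DENY

Answer: AAAAADAAAADD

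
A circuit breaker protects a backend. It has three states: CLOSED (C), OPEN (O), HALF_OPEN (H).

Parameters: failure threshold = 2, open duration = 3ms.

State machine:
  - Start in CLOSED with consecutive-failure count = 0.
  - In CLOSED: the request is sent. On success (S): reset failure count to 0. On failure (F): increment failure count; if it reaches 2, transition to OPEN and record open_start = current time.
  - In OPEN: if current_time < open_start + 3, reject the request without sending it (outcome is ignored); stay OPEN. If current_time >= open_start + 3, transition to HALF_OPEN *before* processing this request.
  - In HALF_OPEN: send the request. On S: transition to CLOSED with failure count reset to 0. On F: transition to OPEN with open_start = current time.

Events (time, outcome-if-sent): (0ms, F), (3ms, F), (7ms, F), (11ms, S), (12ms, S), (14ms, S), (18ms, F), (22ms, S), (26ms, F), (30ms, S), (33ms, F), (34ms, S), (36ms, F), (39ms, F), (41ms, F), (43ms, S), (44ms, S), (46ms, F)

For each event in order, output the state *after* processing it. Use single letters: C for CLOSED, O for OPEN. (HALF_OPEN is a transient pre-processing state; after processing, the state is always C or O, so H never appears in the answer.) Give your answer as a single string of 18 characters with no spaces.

State after each event:
  event#1 t=0ms outcome=F: state=CLOSED
  event#2 t=3ms outcome=F: state=OPEN
  event#3 t=7ms outcome=F: state=OPEN
  event#4 t=11ms outcome=S: state=CLOSED
  event#5 t=12ms outcome=S: state=CLOSED
  event#6 t=14ms outcome=S: state=CLOSED
  event#7 t=18ms outcome=F: state=CLOSED
  event#8 t=22ms outcome=S: state=CLOSED
  event#9 t=26ms outcome=F: state=CLOSED
  event#10 t=30ms outcome=S: state=CLOSED
  event#11 t=33ms outcome=F: state=CLOSED
  event#12 t=34ms outcome=S: state=CLOSED
  event#13 t=36ms outcome=F: state=CLOSED
  event#14 t=39ms outcome=F: state=OPEN
  event#15 t=41ms outcome=F: state=OPEN
  event#16 t=43ms outcome=S: state=CLOSED
  event#17 t=44ms outcome=S: state=CLOSED
  event#18 t=46ms outcome=F: state=CLOSED

Answer: COOCCCCCCCCCCOOCCC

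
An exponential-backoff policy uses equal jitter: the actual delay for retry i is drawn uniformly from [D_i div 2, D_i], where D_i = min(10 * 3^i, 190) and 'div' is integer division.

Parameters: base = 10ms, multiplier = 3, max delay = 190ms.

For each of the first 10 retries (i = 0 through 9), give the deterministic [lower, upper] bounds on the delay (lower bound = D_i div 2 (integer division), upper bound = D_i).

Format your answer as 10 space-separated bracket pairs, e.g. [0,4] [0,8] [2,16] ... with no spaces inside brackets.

Computing bounds per retry:
  i=0: D_i=min(10*3^0,190)=10, bounds=[5,10]
  i=1: D_i=min(10*3^1,190)=30, bounds=[15,30]
  i=2: D_i=min(10*3^2,190)=90, bounds=[45,90]
  i=3: D_i=min(10*3^3,190)=190, bounds=[95,190]
  i=4: D_i=min(10*3^4,190)=190, bounds=[95,190]
  i=5: D_i=min(10*3^5,190)=190, bounds=[95,190]
  i=6: D_i=min(10*3^6,190)=190, bounds=[95,190]
  i=7: D_i=min(10*3^7,190)=190, bounds=[95,190]
  i=8: D_i=min(10*3^8,190)=190, bounds=[95,190]
  i=9: D_i=min(10*3^9,190)=190, bounds=[95,190]

Answer: [5,10] [15,30] [45,90] [95,190] [95,190] [95,190] [95,190] [95,190] [95,190] [95,190]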